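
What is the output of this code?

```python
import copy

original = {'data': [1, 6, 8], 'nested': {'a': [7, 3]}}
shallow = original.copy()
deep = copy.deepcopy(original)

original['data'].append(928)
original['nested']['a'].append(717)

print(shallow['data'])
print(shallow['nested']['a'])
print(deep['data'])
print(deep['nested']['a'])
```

Key concept: comparing shallow vs deep copy.
Step by step:
`original = {'data': [1, 6, 8], 'nested': {'a': [7, 3]}}` → original = {'data': [1, 6, 8], 'nested': {'a': [7, 3]}}
`shallow = original.copy()` → shallow = {'data': [1, 6, 8], 'nested': {'a': [7, 3]}}
`deep = copy.deepcopy(original)` → deep = {'data': [1, 6, 8], 'nested': {'a': [7, 3]}}
`original['data'].append(928)` → original = {'data': [1, 6, 8, 928], 'nested': {'a': [7, 3]}}; shallow = {'data': [1, 6, 8, 928], 'nested': {'a': [7, 3]}}
`original['nested']['a'].append(717)` → original = {'data': [1, 6, 8, 928], 'nested': {'a': [7, 3, 717]}}; shallow = {'data': [1, 6, 8, 928], 'nested': {'a': [7, 3, 717]}}
`print(shallow['data'])` → prints [1, 6, 8, 928]
`print(shallow['nested']['a'])` → prints [7, 3, 717]
`print(deep['data'])` → prints [1, 6, 8]
`print(deep['nested']['a'])` → prints [7, 3]

Answer:
[1, 6, 8, 928]
[7, 3, 717]
[1, 6, 8]
[7, 3]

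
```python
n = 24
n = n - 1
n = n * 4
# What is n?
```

Trace:
`n = 24` → n = 24
`n = n - 1` → n = 23
`n = n * 4` → n = 92
So n = 92

Answer: 92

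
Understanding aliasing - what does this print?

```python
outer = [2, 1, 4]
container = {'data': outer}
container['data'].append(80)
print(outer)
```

Key concept: dict holds reference to list.
Step by step:
`outer = [2, 1, 4]` → outer = [2, 1, 4]
`container = {'data': outer}` → container = {'data': [2, 1, 4]}
`container['data'].append(80)` → outer = [2, 1, 4, 80]; container = {'data': [2, 1, 4, 80]}
`print(outer)` → prints [2, 1, 4, 80]

Answer: [2, 1, 4, 80]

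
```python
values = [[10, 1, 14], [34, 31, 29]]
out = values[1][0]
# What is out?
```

Trace:
`values = [[10, 1, 14], [34, 31, 29]]` → values = [[10, 1, 14], [34, 31, 29]]
`out = values[1][0]` → out = 34
So out = 34

Answer: 34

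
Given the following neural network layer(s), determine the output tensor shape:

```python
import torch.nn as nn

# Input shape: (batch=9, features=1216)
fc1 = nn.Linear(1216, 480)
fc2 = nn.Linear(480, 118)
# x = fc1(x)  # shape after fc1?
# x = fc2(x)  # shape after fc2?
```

Input: (9, 1216) -> after fc1: (9, 480) -> Output: (9, 118)

Answer: (9, 118)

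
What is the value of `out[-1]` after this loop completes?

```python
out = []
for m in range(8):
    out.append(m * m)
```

Last element of squares 0 to 7
`out` takes the values: [] → [0] → [0, 1] → [0, 1, 4] → [0, 1, 4, 9] → [0, 1, 4, 9, 16] → [0, 1, 4, 9, 16, 25] → [0, 1, 4, 9, 16, 25, 36] → [0, 1, 4, 9, 16, 25, 36, 49]
So `out[-1]` = 49

Answer: 49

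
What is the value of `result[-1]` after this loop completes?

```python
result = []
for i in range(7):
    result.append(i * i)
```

Last element of squares 0 to 6
`result` takes the values: [] → [0] → [0, 1] → [0, 1, 4] → [0, 1, 4, 9] → [0, 1, 4, 9, 16] → [0, 1, 4, 9, 16, 25] → [0, 1, 4, 9, 16, 25, 36]
So `result[-1]` = 36

Answer: 36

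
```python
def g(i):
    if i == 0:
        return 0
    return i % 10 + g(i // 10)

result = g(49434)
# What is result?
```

Sum of digits of 49434: 4 + 3 + 4 + 9 + 4 = 24

Answer: 24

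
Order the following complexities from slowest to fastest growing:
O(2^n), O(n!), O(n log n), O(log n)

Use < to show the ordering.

Ordered by growth rate: O(log n) < O(n log n) < O(2^n) < O(n!)

Answer: O(log n) < O(n log n) < O(2^n) < O(n!)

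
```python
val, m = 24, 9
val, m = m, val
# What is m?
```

Trace:
`val, m = 24, 9` → val = 24; m = 9
`val, m = m, val` → val = 9; m = 24
So m = 24

Answer: 24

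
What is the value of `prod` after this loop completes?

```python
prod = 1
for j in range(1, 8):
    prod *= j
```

7! = 5040
`prod` takes the values: 1 → 2 → 6 → 24 → 120 → 720 → 5040

Answer: 5040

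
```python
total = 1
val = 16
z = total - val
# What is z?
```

Trace:
`total = 1` → total = 1
`val = 16` → val = 16
`z = total - val` → z = -15
So z = -15

Answer: -15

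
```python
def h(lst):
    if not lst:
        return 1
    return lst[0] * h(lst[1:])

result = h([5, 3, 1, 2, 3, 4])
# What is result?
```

Product over [5, 3, 1, 2, 3, 4] = 5 * 3 * 1 * 2 * 3 * 4 = 360

Answer: 360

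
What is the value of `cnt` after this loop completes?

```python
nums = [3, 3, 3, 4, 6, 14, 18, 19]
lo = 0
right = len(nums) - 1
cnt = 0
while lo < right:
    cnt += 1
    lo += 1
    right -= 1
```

Iterations until pointers meet (list length 8)
`cnt` takes the values: 0 → 1 → 2 → 3 → 4

Answer: 4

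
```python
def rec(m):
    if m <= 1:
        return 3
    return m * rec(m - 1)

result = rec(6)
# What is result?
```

rec(6) = 6 * 5 * 4 * 3 * 2 * 3 = 2160

Answer: 2160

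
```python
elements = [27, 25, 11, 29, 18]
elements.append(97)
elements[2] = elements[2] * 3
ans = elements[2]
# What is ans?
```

Trace:
`elements = [27, 25, 11, 29, 18]` → elements = [27, 25, 11, 29, 18]
`elements.append(97)` → elements = [27, 25, 11, 29, 18, 97]
`elements[2] = elements[2] * 3` → elements = [27, 25, 33, 29, 18, 97]
`ans = elements[2]` → ans = 33
So ans = 33

Answer: 33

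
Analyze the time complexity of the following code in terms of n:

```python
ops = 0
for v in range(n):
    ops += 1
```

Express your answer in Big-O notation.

Each loop level contributes: n. Multiplying the contributions gives O(n).

Answer: O(n)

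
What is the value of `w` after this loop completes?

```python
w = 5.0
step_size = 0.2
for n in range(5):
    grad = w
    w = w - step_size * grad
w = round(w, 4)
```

Gradient descent: w = 5.0 * (1 - 0.2)^5
`w` takes the values: 5.0 → 4.0 → 3.2 → 2.56 → 2.048 → 1.6384

Answer: 1.6384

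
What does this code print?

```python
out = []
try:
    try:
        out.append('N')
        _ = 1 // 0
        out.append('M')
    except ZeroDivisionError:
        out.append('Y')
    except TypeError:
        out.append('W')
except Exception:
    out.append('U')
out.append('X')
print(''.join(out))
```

Execution trace: 'N' (inner try body) → 'Y' (inner except ZeroDivisionError) → 'X' (after the try/except). Output: NYX

Answer: NYX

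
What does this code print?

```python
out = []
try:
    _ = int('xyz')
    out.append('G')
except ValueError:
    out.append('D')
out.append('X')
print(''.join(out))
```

Execution trace: 'D' (except ValueError) → 'X' (after the try/except). Output: DX

Answer: DX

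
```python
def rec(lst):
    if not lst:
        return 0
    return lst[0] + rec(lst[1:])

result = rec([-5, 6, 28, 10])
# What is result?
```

(-5) + 6 + 28 + 10 + 0 = 39

Answer: 39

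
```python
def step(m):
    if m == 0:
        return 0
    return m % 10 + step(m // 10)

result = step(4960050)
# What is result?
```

Sum of digits of 4960050: 0 + 5 + 0 + 0 + 6 + 9 + 4 = 24

Answer: 24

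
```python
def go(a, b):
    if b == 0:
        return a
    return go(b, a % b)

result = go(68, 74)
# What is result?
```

go(68, 74) -> go(74, 68) -> go(68, 6) -> go(6, 2) -> go(2, 0) -> 2

Answer: 2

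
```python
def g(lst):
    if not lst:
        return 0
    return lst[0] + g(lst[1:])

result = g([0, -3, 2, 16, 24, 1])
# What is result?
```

0 + (-3) + 2 + 16 + 24 + 1 + 0 = 40

Answer: 40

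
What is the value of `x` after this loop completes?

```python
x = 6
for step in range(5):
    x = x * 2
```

Multiply by 2, 5 times: 6 * 2^5 = 192
`x` takes the values: 6 → 12 → 24 → 48 → 96 → 192

Answer: 192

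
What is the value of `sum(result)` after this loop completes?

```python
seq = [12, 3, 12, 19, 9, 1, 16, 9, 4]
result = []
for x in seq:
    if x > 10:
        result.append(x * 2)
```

Sum of doubled values > 10
`result` takes the values: [] → [24] → [24, 24] → [24, 24, 38] → [24, 24, 38, 32]
So `sum(result)` = 118

Answer: 118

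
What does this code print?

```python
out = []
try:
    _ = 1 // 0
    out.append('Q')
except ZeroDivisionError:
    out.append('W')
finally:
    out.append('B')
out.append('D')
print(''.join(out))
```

Execution trace: 'W' (except ZeroDivisionError) → 'B' (finally) → 'D' (after the try/except). Output: WBD

Answer: WBD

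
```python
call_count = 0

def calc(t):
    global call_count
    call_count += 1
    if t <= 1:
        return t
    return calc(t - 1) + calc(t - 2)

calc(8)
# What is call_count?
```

Calls(t) = 1 + Calls(t-1) + Calls(t-2); Calls(0)=Calls(1)=1. For t=8 this gives 67.

Answer: 67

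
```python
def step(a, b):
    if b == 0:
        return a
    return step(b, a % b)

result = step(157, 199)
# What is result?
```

step(157, 199) -> step(199, 157) -> step(157, 42) -> step(42, 31) -> step(31, 11) -> step(11, 9) -> step(9, 2) -> step(2, 1) -> step(1, 0) -> 1

Answer: 1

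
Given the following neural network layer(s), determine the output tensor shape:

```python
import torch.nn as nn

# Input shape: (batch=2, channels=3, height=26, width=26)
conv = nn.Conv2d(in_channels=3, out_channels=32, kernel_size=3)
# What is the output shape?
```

Input: (2, 3, 26, 26) -> Output: (2, 32, 24, 24)

Answer: (2, 32, 24, 24)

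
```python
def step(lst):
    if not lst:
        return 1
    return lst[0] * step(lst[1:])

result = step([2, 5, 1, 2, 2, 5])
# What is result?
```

Product over [2, 5, 1, 2, 2, 5] = 2 * 5 * 1 * 2 * 2 * 5 = 200

Answer: 200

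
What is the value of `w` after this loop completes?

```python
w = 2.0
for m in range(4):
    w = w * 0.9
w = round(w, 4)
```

Exponential decay: 2.0 * 0.9^4
`w` takes the values: 2.0 → 1.8 → 1.62 → 1.458 → 1.3122

Answer: 1.3122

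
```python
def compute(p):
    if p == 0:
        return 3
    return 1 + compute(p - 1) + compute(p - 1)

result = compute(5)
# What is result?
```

compute(p) = 1 + 2·compute(p-1), compute(0)=3. Closed form: (3+1)·2^5 - 1 = 127.

Answer: 127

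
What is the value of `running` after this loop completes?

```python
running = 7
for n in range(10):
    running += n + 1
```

Start at 7, add 1 to 10 = 62
`running` takes the values: 7 → 8 → 10 → 13 → 17 → 22 → 28 → 35 → 43 → 52 → 62

Answer: 62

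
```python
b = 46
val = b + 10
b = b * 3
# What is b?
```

Trace:
`b = 46` → b = 46
`val = b + 10` → val = 56
`b = b * 3` → b = 138
So b = 138

Answer: 138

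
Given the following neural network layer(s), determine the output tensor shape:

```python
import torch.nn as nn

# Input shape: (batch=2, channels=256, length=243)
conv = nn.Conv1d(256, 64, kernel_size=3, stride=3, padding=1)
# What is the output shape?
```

Input: (2, 256, 243) -> Output: (2, 64, 81)

Answer: (2, 64, 81)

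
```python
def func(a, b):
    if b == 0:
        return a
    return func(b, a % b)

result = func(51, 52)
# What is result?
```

func(51, 52) -> func(52, 51) -> func(51, 1) -> func(1, 0) -> 1

Answer: 1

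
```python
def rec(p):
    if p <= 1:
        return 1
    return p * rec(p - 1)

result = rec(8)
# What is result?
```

rec(8) = 8 * 7 * 6 * 5 * 4 * 3 * 2 * 1 = 40320

Answer: 40320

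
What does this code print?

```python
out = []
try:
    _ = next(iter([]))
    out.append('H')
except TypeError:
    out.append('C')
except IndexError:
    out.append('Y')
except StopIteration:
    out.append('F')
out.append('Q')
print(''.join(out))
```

Execution trace: 'F' (except StopIteration) → 'Q' (after the try/except). Output: FQ

Answer: FQ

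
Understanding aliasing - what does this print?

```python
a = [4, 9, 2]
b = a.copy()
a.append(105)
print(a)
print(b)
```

Key concept: list.copy() creates independent copy.
Step by step:
`a = [4, 9, 2]` → a = [4, 9, 2]
`b = a.copy()` → b = [4, 9, 2]
`a.append(105)` → a = [4, 9, 2, 105]
`print(a)` → prints [4, 9, 2, 105]
`print(b)` → prints [4, 9, 2]

Answer:
[4, 9, 2, 105]
[4, 9, 2]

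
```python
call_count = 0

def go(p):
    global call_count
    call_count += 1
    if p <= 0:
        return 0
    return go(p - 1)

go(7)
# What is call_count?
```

Linear recursion stepping by 1: 8 calls from p=7 down to ≤0.

Answer: 8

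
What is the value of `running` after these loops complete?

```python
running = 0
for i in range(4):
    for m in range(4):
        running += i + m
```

Sum of all i+m for i,m in 4x4
`running` takes the values: 0 → 1 → 3 → 6 → 7 → 9 → 12 → 16 → 18 → 21 → 25 → 30 → 33 → 37 → 42 → 48

Answer: 48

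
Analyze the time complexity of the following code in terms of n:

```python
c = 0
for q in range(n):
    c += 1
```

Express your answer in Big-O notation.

Each loop level contributes: n. Multiplying the contributions gives O(n).

Answer: O(n)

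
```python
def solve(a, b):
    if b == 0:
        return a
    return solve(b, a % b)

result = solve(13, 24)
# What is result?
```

solve(13, 24) -> solve(24, 13) -> solve(13, 11) -> solve(11, 2) -> solve(2, 1) -> solve(1, 0) -> 1

Answer: 1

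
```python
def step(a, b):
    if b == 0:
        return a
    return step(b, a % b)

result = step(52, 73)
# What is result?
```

step(52, 73) -> step(73, 52) -> step(52, 21) -> step(21, 10) -> step(10, 1) -> step(1, 0) -> 1

Answer: 1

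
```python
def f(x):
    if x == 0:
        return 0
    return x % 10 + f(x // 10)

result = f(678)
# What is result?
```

Sum of digits of 678: 8 + 7 + 6 = 21

Answer: 21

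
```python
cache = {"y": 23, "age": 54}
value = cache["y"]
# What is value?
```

Trace:
`cache = {"y": 23, "age": 54}` → cache = {'y': 23, 'age': 54}
`value = cache["y"]` → value = 23
So value = 23

Answer: 23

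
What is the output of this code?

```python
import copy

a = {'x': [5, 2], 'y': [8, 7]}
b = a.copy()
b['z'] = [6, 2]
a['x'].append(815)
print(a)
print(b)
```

Key concept: shallow copy of dict with mutable values.
Step by step:
`a = {'x': [5, 2], 'y': [8, 7]}` → a = {'x': [5, 2], 'y': [8, 7]}
`b = a.copy()` → b = {'x': [5, 2], 'y': [8, 7]}
`b['z'] = [6, 2]` → b = {'x': [5, 2], 'y': [8, 7], 'z': [6, 2]}
`a['x'].append(815)` → a = {'x': [5, 2, 815], 'y': [8, 7]}; b = {'x': [5, 2, 815], 'y': [8, 7], 'z': [6, 2]}
`print(a)` → prints {'x': [5, 2, 815], 'y': [8, 7]}
`print(b)` → prints {'x': [5, 2, 815], 'y': [8, 7], 'z': [6, 2]}

Answer:
{'x': [5, 2, 815], 'y': [8, 7]}
{'x': [5, 2, 815], 'y': [8, 7], 'z': [6, 2]}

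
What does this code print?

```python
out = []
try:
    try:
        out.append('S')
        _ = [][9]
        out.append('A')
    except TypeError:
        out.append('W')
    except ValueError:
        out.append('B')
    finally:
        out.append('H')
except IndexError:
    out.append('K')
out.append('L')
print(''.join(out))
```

Execution trace: 'S' (inner try body) → 'H' (inner finally) → 'K' (outer except IndexError) → 'L' (after the try/except). Output: SHKL

Answer: SHKL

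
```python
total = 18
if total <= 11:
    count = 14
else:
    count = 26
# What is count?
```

Trace:
`total = 18` → total = 18
`if total <= 11: ...` → total <= 11 is False, take else branch → count = 26
So count = 26

Answer: 26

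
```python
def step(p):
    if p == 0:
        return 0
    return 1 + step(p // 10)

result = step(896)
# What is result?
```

Count of digits of 896: 3

Answer: 3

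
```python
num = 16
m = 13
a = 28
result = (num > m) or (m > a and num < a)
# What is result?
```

Trace:
`num = 16` → num = 16
`m = 13` → m = 13
`a = 28` → a = 28
`result = (num > m) or (m > a and num < a)` → result = True
So result = True

Answer: True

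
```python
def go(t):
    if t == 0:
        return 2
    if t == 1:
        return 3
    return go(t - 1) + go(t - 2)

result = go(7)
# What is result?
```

Build up from base cases: go(0)=2, go(1)=3, go(2)=5, go(3)=8, go(4)=13, go(5)=21, go(6)=34, ..., go(7)=55

Answer: 55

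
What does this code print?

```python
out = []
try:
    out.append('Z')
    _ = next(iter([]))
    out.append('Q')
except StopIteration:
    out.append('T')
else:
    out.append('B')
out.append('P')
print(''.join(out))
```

Execution trace: 'Z' (try body) → 'T' (except StopIteration) → 'P' (after the try/except). Output: ZTP

Answer: ZTP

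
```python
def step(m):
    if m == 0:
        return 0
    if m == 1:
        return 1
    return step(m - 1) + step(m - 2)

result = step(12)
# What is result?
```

Build up from base cases: step(0)=0, step(1)=1, step(2)=1, step(3)=2, step(4)=3, step(5)=5, step(6)=8, ..., step(12)=144

Answer: 144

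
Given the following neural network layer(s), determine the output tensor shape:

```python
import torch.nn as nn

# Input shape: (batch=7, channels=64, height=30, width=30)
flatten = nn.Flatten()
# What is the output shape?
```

Input: (7, 64, 30, 30) -> Output: (7, 57600)

Answer: (7, 57600)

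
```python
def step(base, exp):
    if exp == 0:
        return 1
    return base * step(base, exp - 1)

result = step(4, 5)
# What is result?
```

step(4, 5) = 4 * 4 * 4 * 4 * 4 = 1024

Answer: 1024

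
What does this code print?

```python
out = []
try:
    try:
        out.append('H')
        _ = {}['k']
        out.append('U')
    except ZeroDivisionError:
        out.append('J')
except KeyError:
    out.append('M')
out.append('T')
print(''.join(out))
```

Execution trace: 'H' (inner try body) → 'M' (outer except KeyError) → 'T' (after the try/except). Output: HMT

Answer: HMT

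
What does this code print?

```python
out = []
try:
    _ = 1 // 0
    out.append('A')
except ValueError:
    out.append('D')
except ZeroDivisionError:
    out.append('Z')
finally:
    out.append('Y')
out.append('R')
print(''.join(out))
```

Execution trace: 'Z' (except ZeroDivisionError) → 'Y' (finally) → 'R' (after the try/except). Output: ZYR

Answer: ZYR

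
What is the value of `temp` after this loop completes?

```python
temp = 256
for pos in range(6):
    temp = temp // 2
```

Halve 6 times: 256 // 2^6 = 4
`temp` takes the values: 256 → 128 → 64 → 32 → 16 → 8 → 4

Answer: 4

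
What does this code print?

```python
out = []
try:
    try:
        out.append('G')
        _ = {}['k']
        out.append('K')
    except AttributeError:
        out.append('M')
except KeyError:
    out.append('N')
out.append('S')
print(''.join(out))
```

Execution trace: 'G' (try body) → 'N' (outer except KeyError) → 'S' (after the try/except). Output: GNS

Answer: GNS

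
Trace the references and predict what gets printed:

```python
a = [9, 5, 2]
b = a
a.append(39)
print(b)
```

Key concept: basic list aliasing.
Step by step:
`a = [9, 5, 2]` → a = [9, 5, 2]
`b = a` → b = [9, 5, 2] (same object as a)
`a.append(39)` → a = [9, 5, 2, 39] (same object as b); b = [9, 5, 2, 39] (same object as a)
`print(b)` → prints [9, 5, 2, 39]

Answer: [9, 5, 2, 39]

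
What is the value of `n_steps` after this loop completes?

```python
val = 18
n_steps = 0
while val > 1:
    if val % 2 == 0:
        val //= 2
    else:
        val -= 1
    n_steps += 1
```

Steps to reduce 18 to 1
`n_steps` takes the values: 0 → 1 → 2 → 3 → 4 → 5

Answer: 5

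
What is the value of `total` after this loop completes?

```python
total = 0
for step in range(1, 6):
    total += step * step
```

Sum of squares 1² to 5² = 55
`total` takes the values: 0 → 1 → 5 → 14 → 30 → 55

Answer: 55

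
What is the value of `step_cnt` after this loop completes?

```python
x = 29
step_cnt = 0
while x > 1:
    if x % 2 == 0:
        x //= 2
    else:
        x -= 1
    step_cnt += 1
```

Steps to reduce 29 to 1
`step_cnt` takes the values: 0 → 1 → 2 → 3 → 4 → 5 → 6 → 7

Answer: 7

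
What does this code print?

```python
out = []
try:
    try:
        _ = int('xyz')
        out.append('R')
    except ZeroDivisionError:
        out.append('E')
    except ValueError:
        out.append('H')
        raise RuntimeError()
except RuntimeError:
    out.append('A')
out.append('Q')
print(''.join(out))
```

Execution trace: 'H' (inner except ValueError) → 'A' (outer except RuntimeError) → 'Q' (after the try/except). Output: HAQ

Answer: HAQ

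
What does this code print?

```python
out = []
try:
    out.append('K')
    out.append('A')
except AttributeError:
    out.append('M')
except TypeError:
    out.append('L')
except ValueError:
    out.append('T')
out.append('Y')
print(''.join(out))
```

Execution trace: 'K' (try body) → 'A' (try body, no exception) → 'Y' (after the try/except). Output: KAY

Answer: KAY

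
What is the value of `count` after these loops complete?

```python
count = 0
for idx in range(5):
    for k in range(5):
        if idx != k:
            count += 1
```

5² - 5 (exclude diagonal)
`count` takes the values: 0 → 1 → 2 → 3 → 4 → 5 → 6 → 7 → 8 → 9 → 10 → 11 → 12 → 13 → 14 → 15 → 16 → 17 → 18 → 19 → 20

Answer: 20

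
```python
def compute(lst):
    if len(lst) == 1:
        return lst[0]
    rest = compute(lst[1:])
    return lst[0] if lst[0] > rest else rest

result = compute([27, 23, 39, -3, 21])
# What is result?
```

Recursive max over [27, 23, 39, -3, 21] = 39

Answer: 39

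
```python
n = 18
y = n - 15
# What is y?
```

Trace:
`n = 18` → n = 18
`y = n - 15` → y = 3
So y = 3

Answer: 3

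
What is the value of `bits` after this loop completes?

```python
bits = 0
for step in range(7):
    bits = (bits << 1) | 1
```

Build 7 consecutive 1-bits: 0b1111111
`bits` takes the values: 0 → 1 → 3 → 7 → 15 → 31 → 63 → 127

Answer: 127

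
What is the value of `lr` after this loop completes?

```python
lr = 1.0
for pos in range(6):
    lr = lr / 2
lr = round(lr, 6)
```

Halving LR 6 times: 1 / 2^6
`lr` takes the values: 1.0 → 0.5 → 0.25 → 0.125 → 0.0625 → 0.03125 → 0.015625

Answer: 0.015625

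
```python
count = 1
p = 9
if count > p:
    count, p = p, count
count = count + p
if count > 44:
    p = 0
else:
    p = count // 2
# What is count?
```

Trace:
`count = 1` → count = 1
`p = 9` → p = 9
`if count > p: ...` → count > p is False → no variable changes
`count = count + p` → count = 10
`if count > 44: ...` → count > 44 is False, take else branch → p = 5
So count = 10

Answer: 10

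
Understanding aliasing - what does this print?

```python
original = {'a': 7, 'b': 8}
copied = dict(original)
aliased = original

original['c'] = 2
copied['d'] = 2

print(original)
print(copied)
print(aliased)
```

Key concept: dict() creates copy, assignment creates alias.
Step by step:
`original = {'a': 7, 'b': 8}` → original = {'a': 7, 'b': 8}
`copied = dict(original)` → copied = {'a': 7, 'b': 8}
`aliased = original` → aliased = {'a': 7, 'b': 8} (same object as original)
`original['c'] = 2` → original = {'a': 7, 'b': 8, 'c': 2} (same object as aliased); aliased = {'a': 7, 'b': 8, 'c': 2} (same object as original)
`copied['d'] = 2` → copied = {'a': 7, 'b': 8, 'd': 2}
`print(original)` → prints {'a': 7, 'b': 8, 'c': 2}
`print(copied)` → prints {'a': 7, 'b': 8, 'd': 2}
`print(aliased)` → prints {'a': 7, 'b': 8, 'c': 2}

Answer:
{'a': 7, 'b': 8, 'c': 2}
{'a': 7, 'b': 8, 'd': 2}
{'a': 7, 'b': 8, 'c': 2}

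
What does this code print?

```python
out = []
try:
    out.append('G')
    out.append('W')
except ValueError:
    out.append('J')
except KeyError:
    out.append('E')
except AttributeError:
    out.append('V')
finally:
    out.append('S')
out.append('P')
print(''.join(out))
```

Execution trace: 'G' (try body) → 'W' (try body, no exception) → 'S' (finally) → 'P' (after the try/except). Output: GWSP

Answer: GWSP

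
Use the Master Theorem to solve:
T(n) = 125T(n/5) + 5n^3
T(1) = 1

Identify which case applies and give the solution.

a=125, b=5, f(n)=5n^3. log_5(125) = 3. Since c=3 = 3, Case 2 applies: T(n) = Θ(n^log_b(a) · log n) = O(n^3 log n).

Answer: O(n^3 log n) - Case 2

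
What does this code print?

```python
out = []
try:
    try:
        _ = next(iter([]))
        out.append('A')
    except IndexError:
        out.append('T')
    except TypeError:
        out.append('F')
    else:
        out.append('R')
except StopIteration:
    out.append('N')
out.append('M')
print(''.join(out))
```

Execution trace: 'N' (outer except StopIteration) → 'M' (after the try/except). Output: NM

Answer: NM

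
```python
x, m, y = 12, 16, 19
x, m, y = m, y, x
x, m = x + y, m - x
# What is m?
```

Trace:
`x, m, y = 12, 16, 19` → x = 12; m = 16; y = 19
`x, m, y = m, y, x` → x = 16; m = 19; y = 12
`x, m = x + y, m - x` → x = 28; m = 3
So m = 3

Answer: 3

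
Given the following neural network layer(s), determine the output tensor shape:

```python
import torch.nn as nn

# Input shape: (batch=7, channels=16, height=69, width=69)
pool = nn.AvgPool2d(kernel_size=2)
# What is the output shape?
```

Input: (7, 16, 69, 69) -> Output: (7, 16, 34, 34)

Answer: (7, 16, 34, 34)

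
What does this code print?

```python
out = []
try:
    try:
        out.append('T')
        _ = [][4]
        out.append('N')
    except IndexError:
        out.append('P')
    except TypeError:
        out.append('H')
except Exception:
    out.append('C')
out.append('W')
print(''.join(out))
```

Execution trace: 'T' (inner try body) → 'P' (inner except IndexError) → 'W' (after the try/except). Output: TPW

Answer: TPW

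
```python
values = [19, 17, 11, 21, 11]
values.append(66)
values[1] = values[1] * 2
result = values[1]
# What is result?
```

Trace:
`values = [19, 17, 11, 21, 11]` → values = [19, 17, 11, 21, 11]
`values.append(66)` → values = [19, 17, 11, 21, 11, 66]
`values[1] = values[1] * 2` → values = [19, 34, 11, 21, 11, 66]
`result = values[1]` → result = 34
So result = 34

Answer: 34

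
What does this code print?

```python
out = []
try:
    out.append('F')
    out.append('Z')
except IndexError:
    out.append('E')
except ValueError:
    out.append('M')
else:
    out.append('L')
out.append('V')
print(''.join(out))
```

Execution trace: 'F' (try body) → 'Z' (try body, no exception) → 'L' (else) → 'V' (after the try/except). Output: FZLV

Answer: FZLV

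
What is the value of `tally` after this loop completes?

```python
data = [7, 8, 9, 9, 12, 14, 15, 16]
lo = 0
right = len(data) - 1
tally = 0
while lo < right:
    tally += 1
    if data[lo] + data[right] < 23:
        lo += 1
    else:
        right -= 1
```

Steps to find pair summing to 23
`tally` takes the values: 0 → 1 → 2 → 3 → 4 → 5 → 6 → 7

Answer: 7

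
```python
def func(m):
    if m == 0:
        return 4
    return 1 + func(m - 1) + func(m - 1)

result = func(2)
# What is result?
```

func(m) = 1 + 2·func(m-1), func(0)=4. Closed form: (4+1)·2^2 - 1 = 19.

Answer: 19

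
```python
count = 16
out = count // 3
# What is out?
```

Trace:
`count = 16` → count = 16
`out = count // 3` → out = 5
So out = 5

Answer: 5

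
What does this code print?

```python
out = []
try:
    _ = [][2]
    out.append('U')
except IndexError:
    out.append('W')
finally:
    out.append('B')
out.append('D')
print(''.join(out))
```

Execution trace: 'W' (except IndexError) → 'B' (finally) → 'D' (after the try/except). Output: WBD

Answer: WBD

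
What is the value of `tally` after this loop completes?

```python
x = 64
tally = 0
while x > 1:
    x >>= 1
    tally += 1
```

Count right shifts until 1
`tally` takes the values: 0 → 1 → 2 → 3 → 4 → 5 → 6

Answer: 6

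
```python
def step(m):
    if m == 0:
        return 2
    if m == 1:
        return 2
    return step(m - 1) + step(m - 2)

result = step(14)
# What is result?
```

Build up from base cases: step(0)=2, step(1)=2, step(2)=4, step(3)=6, step(4)=10, step(5)=16, step(6)=26, ..., step(14)=1220

Answer: 1220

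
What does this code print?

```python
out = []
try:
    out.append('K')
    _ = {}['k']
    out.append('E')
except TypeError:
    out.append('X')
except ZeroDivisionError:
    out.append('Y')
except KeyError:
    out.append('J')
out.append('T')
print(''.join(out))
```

Execution trace: 'K' (try body) → 'J' (except KeyError) → 'T' (after the try/except). Output: KJT

Answer: KJT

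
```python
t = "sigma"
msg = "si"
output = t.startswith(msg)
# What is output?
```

Trace:
`t = "sigma"` → t = 'sigma'
`msg = "si"` → msg = 'si'
`output = t.startswith(msg)` → output = True
So output = True

Answer: True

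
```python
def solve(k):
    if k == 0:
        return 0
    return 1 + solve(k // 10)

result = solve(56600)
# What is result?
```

Count of digits of 56600: 5

Answer: 5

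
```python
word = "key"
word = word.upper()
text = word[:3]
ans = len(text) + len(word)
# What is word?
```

Trace:
`word = "key"` → word = 'key'
`word = word.upper()` → word = 'KEY'
`text = word[:3]` → text = 'KEY'
`ans = len(text) + len(word)` → ans = 6
So word = 'KEY'

Answer: 'KEY'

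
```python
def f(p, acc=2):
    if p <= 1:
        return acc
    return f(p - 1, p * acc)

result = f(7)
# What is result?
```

Accumulator trace (n, acc): (7, 2) -> (6, 14) -> (5, 84) -> (4, 420) -> (3, 1680) -> (2, 5040) -> (1, 10080) -> return 10080

Answer: 10080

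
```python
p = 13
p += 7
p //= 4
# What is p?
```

Trace:
`p = 13` → p = 13
`p += 7` → p = 20
`p //= 4` → p = 5
So p = 5

Answer: 5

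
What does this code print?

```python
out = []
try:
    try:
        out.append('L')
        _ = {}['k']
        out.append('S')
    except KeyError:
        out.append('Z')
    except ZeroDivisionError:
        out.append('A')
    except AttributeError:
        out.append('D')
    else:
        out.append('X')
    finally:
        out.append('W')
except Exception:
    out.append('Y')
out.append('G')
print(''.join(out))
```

Execution trace: 'L' (inner try body) → 'Z' (inner except KeyError) → 'W' (inner finally) → 'G' (after the try/except). Output: LZWG

Answer: LZWG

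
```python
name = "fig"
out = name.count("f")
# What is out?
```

Trace:
`name = "fig"` → name = 'fig'
`out = name.count("f")` → out = 1
So out = 1

Answer: 1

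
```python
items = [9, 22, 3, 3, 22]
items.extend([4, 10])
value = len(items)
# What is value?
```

Trace:
`items = [9, 22, 3, 3, 22]` → items = [9, 22, 3, 3, 22]
`items.extend([4, 10])` → items = [9, 22, 3, 3, 22, 4, 10]
`value = len(items)` → value = 7
So value = 7

Answer: 7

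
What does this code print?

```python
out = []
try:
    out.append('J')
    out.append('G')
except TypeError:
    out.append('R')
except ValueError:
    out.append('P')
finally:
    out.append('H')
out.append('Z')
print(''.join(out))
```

Execution trace: 'J' (try body) → 'G' (try body, no exception) → 'H' (finally) → 'Z' (after the try/except). Output: JGHZ

Answer: JGHZ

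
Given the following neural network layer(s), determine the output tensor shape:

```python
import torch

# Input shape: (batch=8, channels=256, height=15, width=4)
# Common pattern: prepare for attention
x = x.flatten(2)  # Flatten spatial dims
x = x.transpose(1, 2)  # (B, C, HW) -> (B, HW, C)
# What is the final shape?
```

Input: (8, 256, 15, 4) -> after flatten(2): (8, 256, 60) -> Output: (8, 60, 256)

Answer: (8, 60, 256)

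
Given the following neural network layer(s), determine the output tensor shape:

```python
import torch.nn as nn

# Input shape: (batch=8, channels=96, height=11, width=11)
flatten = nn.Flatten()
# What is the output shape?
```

Input: (8, 96, 11, 11) -> Output: (8, 11616)

Answer: (8, 11616)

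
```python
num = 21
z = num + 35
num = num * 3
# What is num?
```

Trace:
`num = 21` → num = 21
`z = num + 35` → z = 56
`num = num * 3` → num = 63
So num = 63

Answer: 63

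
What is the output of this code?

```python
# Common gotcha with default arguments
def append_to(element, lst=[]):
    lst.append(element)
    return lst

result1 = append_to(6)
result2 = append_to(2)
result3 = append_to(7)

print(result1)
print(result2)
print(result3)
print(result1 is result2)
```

Key concept: mutable default argument gotcha.
Step by step:
`result1 = append_to(6)` → result1 = [6]
`result2 = append_to(2)` → result1 = [6, 2] (same object as result2); result2 = [6, 2] (same object as result1)
`result3 = append_to(7)` → result1 = [6, 2, 7] (same object as result2, result3); result2 = [6, 2, 7] (same object as result1, result3); result3 = [6, 2, 7] (same object as result1, result2)
`print(result1)` → prints [6, 2, 7]
`print(result2)` → prints [6, 2, 7]
`print(result3)` → prints [6, 2, 7]
`print(result1 is result2)` → prints True

Answer:
[6, 2, 7]
[6, 2, 7]
[6, 2, 7]
True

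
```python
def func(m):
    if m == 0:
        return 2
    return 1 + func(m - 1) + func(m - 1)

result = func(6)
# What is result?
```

func(m) = 1 + 2·func(m-1), func(0)=2. Closed form: (2+1)·2^6 - 1 = 191.

Answer: 191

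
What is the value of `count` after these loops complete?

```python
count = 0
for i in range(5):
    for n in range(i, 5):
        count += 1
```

Upper triangle: 5 + 4 + ... + 1
`count` takes the values: 0 → 1 → 2 → 3 → 4 → 5 → 6 → 7 → 8 → 9 → 10 → 11 → 12 → 13 → 14 → 15

Answer: 15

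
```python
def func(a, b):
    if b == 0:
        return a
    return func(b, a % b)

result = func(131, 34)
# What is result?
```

func(131, 34) -> func(34, 29) -> func(29, 5) -> func(5, 4) -> func(4, 1) -> func(1, 0) -> 1

Answer: 1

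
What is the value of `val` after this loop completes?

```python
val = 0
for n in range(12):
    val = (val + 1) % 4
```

Increment mod 4, 12 times = 0
`val` takes the values: 0 → 1 → 2 → 3 → 0 → 1 → 2 → 3 → 0 → 1 → 2 → 3 → 0

Answer: 0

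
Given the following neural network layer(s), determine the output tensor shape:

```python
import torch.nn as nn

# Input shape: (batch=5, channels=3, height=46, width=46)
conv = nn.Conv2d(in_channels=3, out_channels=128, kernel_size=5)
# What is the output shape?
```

Input: (5, 3, 46, 46) -> Output: (5, 128, 42, 42)

Answer: (5, 128, 42, 42)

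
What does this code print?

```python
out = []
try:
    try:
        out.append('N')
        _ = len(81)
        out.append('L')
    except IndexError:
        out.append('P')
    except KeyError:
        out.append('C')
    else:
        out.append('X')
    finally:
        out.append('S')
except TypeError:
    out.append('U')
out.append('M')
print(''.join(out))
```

Execution trace: 'N' (try body) → 'S' (finally) → 'U' (outer except TypeError) → 'M' (after the try/except). Output: NSUM

Answer: NSUM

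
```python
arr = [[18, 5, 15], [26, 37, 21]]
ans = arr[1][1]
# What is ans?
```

Trace:
`arr = [[18, 5, 15], [26, 37, 21]]` → arr = [[18, 5, 15], [26, 37, 21]]
`ans = arr[1][1]` → ans = 37
So ans = 37

Answer: 37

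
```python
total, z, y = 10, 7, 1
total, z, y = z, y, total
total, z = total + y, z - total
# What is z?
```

Trace:
`total, z, y = 10, 7, 1` → total = 10; z = 7; y = 1
`total, z, y = z, y, total` → total = 7; z = 1; y = 10
`total, z = total + y, z - total` → total = 17; z = -6
So z = -6

Answer: -6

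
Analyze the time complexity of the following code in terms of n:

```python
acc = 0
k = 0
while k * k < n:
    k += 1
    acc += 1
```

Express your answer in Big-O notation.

Each loop level contributes: √n. Multiplying the contributions gives O(√n).

Answer: O(√n)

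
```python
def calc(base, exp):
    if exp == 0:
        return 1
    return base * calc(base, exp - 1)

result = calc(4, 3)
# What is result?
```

calc(4, 3) = 4 * 4 * 4 = 64

Answer: 64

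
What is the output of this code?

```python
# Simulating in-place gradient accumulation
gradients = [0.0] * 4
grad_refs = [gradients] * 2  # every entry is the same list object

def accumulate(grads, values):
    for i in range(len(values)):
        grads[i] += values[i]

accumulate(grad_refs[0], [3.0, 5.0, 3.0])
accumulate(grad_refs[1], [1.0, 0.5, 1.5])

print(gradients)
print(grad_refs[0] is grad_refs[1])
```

Key concept: gradient accumulation aliasing.
Step by step:
`gradients = [0.0] * 4` → gradients = [0.0, 0.0, 0.0, 0.0]
`grad_refs = [gradients] * 2` → grad_refs = [[0.0, 0.0, 0.0, 0.0], [0.0, 0.0, 0.0, 0.0]]
`accumulate(grad_refs[0], [3.0, 5.0, 3.0])` → gradients = [3.0, 5.0, 3.0, 0.0]; grad_refs = [[3.0, 5.0, 3.0, 0.0], [3.0, 5.0, 3.0, 0.0]]
`accumulate(grad_refs[1], [1.0, 0.5, 1.5])` → gradients = [4.0, 5.5, 4.5, 0.0]; grad_refs = [[4.0, 5.5, 4.5, 0.0], [4.0, 5.5, 4.5, 0.0]]
`print(gradients)` → prints [4.0, 5.5, 4.5, 0.0]
`print(grad_refs[0] is grad_refs[1])` → prints True

Answer:
[4.0, 5.5, 4.5, 0.0]
True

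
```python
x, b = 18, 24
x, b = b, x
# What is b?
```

Trace:
`x, b = 18, 24` → x = 18; b = 24
`x, b = b, x` → x = 24; b = 18
So b = 18

Answer: 18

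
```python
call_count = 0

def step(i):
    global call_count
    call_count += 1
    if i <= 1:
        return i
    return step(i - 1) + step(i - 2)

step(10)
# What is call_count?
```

Calls(i) = 1 + Calls(i-1) + Calls(i-2); Calls(0)=Calls(1)=1. For i=10 this gives 177.

Answer: 177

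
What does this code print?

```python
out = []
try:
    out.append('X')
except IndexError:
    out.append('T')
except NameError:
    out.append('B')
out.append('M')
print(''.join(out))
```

Execution trace: 'X' (try body, no exception) → 'M' (after the try/except). Output: XM

Answer: XM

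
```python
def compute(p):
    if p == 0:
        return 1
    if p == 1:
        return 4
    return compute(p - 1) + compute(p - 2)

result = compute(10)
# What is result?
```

Build up from base cases: compute(0)=1, compute(1)=4, compute(2)=5, compute(3)=9, compute(4)=14, compute(5)=23, compute(6)=37, ..., compute(10)=254

Answer: 254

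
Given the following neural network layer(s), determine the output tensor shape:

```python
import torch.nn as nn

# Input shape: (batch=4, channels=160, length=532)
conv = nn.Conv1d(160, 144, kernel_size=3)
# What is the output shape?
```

Input: (4, 160, 532) -> Output: (4, 144, 530)

Answer: (4, 144, 530)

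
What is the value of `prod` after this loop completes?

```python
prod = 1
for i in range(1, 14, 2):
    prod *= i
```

Product of 1, 3, 5, ... up to 13
`prod` takes the values: 1 → 3 → 15 → 105 → 945 → 10395 → 135135

Answer: 135135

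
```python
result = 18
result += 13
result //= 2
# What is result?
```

Trace:
`result = 18` → result = 18
`result += 13` → result = 31
`result //= 2` → result = 15
So result = 15

Answer: 15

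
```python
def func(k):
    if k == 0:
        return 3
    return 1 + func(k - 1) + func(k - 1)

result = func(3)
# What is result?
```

func(k) = 1 + 2·func(k-1), func(0)=3. Closed form: (3+1)·2^3 - 1 = 31.

Answer: 31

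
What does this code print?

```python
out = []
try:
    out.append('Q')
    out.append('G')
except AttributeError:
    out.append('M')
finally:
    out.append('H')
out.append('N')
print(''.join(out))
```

Execution trace: 'Q' (try body) → 'G' (try body, no exception) → 'H' (finally) → 'N' (after the try/except). Output: QGHN

Answer: QGHN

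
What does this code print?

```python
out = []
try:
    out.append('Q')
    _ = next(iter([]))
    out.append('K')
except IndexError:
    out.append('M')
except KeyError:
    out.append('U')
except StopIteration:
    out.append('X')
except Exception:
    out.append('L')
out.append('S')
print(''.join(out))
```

Execution trace: 'Q' (try body) → 'X' (except StopIteration) → 'S' (after the try/except). Output: QXS

Answer: QXS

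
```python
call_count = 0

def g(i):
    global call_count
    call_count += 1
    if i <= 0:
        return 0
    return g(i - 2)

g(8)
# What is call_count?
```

Linear recursion stepping by 2: 5 calls from i=8 down to ≤0.

Answer: 5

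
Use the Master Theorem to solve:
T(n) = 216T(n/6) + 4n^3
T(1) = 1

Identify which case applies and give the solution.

a=216, b=6, f(n)=4n^3. log_6(216) = 3. Since c=3 = 3, Case 2 applies: T(n) = Θ(n^log_b(a) · log n) = O(n^3 log n).

Answer: O(n^3 log n) - Case 2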